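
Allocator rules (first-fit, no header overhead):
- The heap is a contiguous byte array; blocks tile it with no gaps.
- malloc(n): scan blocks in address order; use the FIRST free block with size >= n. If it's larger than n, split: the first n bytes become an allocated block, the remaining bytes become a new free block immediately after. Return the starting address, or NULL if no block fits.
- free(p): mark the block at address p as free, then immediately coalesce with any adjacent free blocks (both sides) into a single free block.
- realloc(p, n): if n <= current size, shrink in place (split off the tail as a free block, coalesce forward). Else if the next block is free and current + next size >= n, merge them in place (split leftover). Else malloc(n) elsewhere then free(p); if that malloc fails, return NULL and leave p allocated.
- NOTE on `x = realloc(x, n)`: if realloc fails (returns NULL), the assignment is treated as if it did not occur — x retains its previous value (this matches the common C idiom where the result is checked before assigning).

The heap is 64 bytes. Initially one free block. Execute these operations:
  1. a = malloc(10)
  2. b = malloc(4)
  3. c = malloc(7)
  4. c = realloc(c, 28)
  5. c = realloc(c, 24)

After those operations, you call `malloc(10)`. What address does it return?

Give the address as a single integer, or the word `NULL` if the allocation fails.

Op 1: a = malloc(10) -> a = 0; heap: [0-9 ALLOC][10-63 FREE]
Op 2: b = malloc(4) -> b = 10; heap: [0-9 ALLOC][10-13 ALLOC][14-63 FREE]
Op 3: c = malloc(7) -> c = 14; heap: [0-9 ALLOC][10-13 ALLOC][14-20 ALLOC][21-63 FREE]
Op 4: c = realloc(c, 28) -> c = 14; heap: [0-9 ALLOC][10-13 ALLOC][14-41 ALLOC][42-63 FREE]
Op 5: c = realloc(c, 24) -> c = 14; heap: [0-9 ALLOC][10-13 ALLOC][14-37 ALLOC][38-63 FREE]
malloc(10): first-fit scan over [0-9 ALLOC][10-13 ALLOC][14-37 ALLOC][38-63 FREE] -> 38

Answer: 38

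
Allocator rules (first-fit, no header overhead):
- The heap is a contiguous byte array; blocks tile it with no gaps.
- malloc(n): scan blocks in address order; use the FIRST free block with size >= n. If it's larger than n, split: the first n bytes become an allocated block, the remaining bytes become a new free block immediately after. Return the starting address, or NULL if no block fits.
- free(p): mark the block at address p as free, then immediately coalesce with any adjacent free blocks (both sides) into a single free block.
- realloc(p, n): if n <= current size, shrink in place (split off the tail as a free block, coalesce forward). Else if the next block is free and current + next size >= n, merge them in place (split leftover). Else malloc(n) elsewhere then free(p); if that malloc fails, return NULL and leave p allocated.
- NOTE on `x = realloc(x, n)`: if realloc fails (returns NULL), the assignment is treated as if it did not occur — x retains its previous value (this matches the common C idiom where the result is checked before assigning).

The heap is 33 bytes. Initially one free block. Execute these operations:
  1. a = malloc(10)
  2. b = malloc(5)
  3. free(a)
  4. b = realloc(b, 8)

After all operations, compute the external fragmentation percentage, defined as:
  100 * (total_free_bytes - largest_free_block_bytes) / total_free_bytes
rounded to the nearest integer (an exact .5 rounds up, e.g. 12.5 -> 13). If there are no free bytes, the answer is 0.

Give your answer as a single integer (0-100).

Op 1: a = malloc(10) -> a = 0; heap: [0-9 ALLOC][10-32 FREE]
Op 2: b = malloc(5) -> b = 10; heap: [0-9 ALLOC][10-14 ALLOC][15-32 FREE]
Op 3: free(a) -> (freed a); heap: [0-9 FREE][10-14 ALLOC][15-32 FREE]
Op 4: b = realloc(b, 8) -> b = 10; heap: [0-9 FREE][10-17 ALLOC][18-32 FREE]
Free blocks: [10 15] total_free=25 largest=15 -> 100*(25-15)/25 = 1000/25 = 40

Answer: 40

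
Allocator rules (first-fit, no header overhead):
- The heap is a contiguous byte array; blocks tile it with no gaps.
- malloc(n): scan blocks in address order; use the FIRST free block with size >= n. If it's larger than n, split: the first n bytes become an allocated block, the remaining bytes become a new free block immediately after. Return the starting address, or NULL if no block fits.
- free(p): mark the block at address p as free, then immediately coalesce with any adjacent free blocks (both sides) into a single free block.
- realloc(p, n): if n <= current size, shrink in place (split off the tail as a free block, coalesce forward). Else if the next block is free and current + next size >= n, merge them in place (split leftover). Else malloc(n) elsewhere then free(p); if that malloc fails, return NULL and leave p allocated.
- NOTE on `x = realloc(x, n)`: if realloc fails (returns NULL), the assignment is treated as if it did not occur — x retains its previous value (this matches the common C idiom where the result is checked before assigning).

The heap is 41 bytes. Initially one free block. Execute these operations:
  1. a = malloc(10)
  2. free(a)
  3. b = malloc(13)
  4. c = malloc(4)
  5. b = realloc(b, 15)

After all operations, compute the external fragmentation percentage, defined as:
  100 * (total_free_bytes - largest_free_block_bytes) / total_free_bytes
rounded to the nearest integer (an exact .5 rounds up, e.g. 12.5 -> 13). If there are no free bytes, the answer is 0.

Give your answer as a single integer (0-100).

Answer: 41

Derivation:
Op 1: a = malloc(10) -> a = 0; heap: [0-9 ALLOC][10-40 FREE]
Op 2: free(a) -> (freed a); heap: [0-40 FREE]
Op 3: b = malloc(13) -> b = 0; heap: [0-12 ALLOC][13-40 FREE]
Op 4: c = malloc(4) -> c = 13; heap: [0-12 ALLOC][13-16 ALLOC][17-40 FREE]
Op 5: b = realloc(b, 15) -> b = 17; heap: [0-12 FREE][13-16 ALLOC][17-31 ALLOC][32-40 FREE]
Free blocks: [13 9] total_free=22 largest=13 -> 100*(22-13)/22 = 900/22 ≈ 40.909 -> rounds to 41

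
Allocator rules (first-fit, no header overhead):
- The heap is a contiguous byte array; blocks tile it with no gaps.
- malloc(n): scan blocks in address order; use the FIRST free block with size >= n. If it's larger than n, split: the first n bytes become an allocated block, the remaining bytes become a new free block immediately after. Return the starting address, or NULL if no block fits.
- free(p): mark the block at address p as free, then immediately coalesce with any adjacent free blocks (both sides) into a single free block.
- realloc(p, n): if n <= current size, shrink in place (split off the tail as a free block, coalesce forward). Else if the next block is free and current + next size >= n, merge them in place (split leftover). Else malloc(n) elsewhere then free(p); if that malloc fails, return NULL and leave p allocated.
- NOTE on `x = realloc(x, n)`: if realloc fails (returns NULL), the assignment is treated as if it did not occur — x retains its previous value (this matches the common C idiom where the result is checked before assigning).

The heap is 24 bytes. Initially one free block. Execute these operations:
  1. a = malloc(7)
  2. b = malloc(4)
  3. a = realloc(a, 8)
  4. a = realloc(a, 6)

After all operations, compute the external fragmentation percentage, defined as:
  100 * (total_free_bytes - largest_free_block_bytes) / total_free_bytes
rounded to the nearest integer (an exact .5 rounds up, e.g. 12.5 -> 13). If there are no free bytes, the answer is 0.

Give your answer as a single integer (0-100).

Answer: 50

Derivation:
Op 1: a = malloc(7) -> a = 0; heap: [0-6 ALLOC][7-23 FREE]
Op 2: b = malloc(4) -> b = 7; heap: [0-6 ALLOC][7-10 ALLOC][11-23 FREE]
Op 3: a = realloc(a, 8) -> a = 11; heap: [0-6 FREE][7-10 ALLOC][11-18 ALLOC][19-23 FREE]
Op 4: a = realloc(a, 6) -> a = 11; heap: [0-6 FREE][7-10 ALLOC][11-16 ALLOC][17-23 FREE]
Free blocks: [7 7] total_free=14 largest=7 -> 100*(14-7)/14 = 700/14 = 50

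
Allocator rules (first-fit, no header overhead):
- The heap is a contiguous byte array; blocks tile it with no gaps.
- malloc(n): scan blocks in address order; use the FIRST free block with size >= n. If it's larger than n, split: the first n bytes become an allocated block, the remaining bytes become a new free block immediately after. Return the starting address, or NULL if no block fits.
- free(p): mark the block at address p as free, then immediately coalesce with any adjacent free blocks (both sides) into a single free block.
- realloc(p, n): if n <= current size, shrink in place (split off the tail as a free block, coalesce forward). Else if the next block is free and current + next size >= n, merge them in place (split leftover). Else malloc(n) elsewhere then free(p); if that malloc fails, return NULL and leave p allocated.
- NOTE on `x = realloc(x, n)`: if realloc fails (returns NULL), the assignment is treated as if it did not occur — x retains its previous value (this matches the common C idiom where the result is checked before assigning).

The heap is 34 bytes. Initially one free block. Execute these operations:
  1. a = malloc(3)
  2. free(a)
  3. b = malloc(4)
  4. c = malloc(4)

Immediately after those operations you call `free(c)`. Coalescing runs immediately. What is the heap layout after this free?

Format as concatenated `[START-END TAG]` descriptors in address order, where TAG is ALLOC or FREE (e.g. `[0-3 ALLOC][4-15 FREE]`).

Op 1: a = malloc(3) -> a = 0; heap: [0-2 ALLOC][3-33 FREE]
Op 2: free(a) -> (freed a); heap: [0-33 FREE]
Op 3: b = malloc(4) -> b = 0; heap: [0-3 ALLOC][4-33 FREE]
Op 4: c = malloc(4) -> c = 4; heap: [0-3 ALLOC][4-7 ALLOC][8-33 FREE]
free(c): c = 4 -> block [4-7 ALLOC]; mark free, coalesce with adjacent free neighbors -> [0-3 ALLOC][4-33 FREE]

Answer: [0-3 ALLOC][4-33 FREE]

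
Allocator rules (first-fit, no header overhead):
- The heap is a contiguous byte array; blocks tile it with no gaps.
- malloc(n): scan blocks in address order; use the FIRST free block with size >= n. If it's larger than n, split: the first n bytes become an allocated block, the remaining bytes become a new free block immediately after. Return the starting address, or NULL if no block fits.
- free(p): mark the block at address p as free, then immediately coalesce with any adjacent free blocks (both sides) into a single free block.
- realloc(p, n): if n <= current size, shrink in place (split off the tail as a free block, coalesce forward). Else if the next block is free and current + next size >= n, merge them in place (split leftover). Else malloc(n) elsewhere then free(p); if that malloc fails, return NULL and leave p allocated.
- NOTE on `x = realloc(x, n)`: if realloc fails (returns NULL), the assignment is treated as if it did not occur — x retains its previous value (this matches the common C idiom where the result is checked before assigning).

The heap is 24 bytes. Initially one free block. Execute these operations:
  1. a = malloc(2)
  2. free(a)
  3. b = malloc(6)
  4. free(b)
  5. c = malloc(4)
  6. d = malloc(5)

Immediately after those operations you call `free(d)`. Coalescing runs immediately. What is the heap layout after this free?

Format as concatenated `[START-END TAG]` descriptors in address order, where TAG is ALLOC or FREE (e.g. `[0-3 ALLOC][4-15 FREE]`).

Answer: [0-3 ALLOC][4-23 FREE]

Derivation:
Op 1: a = malloc(2) -> a = 0; heap: [0-1 ALLOC][2-23 FREE]
Op 2: free(a) -> (freed a); heap: [0-23 FREE]
Op 3: b = malloc(6) -> b = 0; heap: [0-5 ALLOC][6-23 FREE]
Op 4: free(b) -> (freed b); heap: [0-23 FREE]
Op 5: c = malloc(4) -> c = 0; heap: [0-3 ALLOC][4-23 FREE]
Op 6: d = malloc(5) -> d = 4; heap: [0-3 ALLOC][4-8 ALLOC][9-23 FREE]
free(d): d = 4 -> block [4-8 ALLOC]; mark free, coalesce with adjacent free neighbors -> [0-3 ALLOC][4-23 FREE]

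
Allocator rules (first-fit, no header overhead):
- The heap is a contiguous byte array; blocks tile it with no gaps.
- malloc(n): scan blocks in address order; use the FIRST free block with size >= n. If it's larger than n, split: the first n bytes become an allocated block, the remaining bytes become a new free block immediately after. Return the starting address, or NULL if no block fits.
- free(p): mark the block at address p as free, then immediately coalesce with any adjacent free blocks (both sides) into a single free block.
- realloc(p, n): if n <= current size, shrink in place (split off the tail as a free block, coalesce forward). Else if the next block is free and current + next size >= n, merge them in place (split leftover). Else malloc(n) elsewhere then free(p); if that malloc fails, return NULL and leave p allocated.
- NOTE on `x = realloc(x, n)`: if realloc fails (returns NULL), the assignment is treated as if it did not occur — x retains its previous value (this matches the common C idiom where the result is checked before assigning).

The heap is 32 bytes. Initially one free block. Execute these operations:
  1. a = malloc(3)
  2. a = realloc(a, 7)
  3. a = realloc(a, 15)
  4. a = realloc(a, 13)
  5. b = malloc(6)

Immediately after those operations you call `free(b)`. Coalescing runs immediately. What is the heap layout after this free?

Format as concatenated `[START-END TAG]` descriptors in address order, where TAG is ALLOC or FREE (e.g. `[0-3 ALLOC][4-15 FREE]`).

Answer: [0-12 ALLOC][13-31 FREE]

Derivation:
Op 1: a = malloc(3) -> a = 0; heap: [0-2 ALLOC][3-31 FREE]
Op 2: a = realloc(a, 7) -> a = 0; heap: [0-6 ALLOC][7-31 FREE]
Op 3: a = realloc(a, 15) -> a = 0; heap: [0-14 ALLOC][15-31 FREE]
Op 4: a = realloc(a, 13) -> a = 0; heap: [0-12 ALLOC][13-31 FREE]
Op 5: b = malloc(6) -> b = 13; heap: [0-12 ALLOC][13-18 ALLOC][19-31 FREE]
free(b): b = 13 -> block [13-18 ALLOC]; mark free, coalesce with adjacent free neighbors -> [0-12 ALLOC][13-31 FREE]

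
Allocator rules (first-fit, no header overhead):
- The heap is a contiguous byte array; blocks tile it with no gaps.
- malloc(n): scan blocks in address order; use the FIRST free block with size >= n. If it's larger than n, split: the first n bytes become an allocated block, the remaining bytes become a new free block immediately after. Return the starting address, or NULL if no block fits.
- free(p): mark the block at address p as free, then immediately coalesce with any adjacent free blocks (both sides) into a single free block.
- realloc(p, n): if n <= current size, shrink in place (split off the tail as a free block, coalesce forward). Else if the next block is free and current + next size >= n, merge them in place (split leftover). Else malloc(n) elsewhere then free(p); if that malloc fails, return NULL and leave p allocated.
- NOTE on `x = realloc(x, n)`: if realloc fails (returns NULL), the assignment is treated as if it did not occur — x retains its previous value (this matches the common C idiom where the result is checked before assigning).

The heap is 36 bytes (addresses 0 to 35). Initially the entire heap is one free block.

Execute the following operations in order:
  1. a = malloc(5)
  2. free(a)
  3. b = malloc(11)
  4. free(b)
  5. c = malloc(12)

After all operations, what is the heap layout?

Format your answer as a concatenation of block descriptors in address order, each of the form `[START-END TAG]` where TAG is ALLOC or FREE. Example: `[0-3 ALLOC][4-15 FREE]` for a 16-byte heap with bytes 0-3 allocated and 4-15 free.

Op 1: a = malloc(5) -> a = 0; heap: [0-4 ALLOC][5-35 FREE]
Op 2: free(a) -> (freed a); heap: [0-35 FREE]
Op 3: b = malloc(11) -> b = 0; heap: [0-10 ALLOC][11-35 FREE]
Op 4: free(b) -> (freed b); heap: [0-35 FREE]
Op 5: c = malloc(12) -> c = 0; heap: [0-11 ALLOC][12-35 FREE]

Answer: [0-11 ALLOC][12-35 FREE]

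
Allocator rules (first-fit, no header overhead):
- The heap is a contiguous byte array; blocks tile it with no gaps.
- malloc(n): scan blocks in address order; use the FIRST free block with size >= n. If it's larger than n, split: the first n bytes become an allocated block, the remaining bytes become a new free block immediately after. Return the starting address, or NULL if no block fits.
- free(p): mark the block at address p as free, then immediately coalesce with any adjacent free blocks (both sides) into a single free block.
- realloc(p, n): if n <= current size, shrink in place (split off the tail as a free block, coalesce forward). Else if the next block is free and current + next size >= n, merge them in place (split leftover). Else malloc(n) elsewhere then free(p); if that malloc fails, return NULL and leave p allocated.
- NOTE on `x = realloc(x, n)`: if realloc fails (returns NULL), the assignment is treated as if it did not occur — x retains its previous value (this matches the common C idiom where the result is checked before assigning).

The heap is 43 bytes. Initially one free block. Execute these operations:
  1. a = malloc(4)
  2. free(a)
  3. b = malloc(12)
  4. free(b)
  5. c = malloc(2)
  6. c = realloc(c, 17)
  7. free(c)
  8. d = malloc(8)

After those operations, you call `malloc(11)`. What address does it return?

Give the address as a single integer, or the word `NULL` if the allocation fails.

Answer: 8

Derivation:
Op 1: a = malloc(4) -> a = 0; heap: [0-3 ALLOC][4-42 FREE]
Op 2: free(a) -> (freed a); heap: [0-42 FREE]
Op 3: b = malloc(12) -> b = 0; heap: [0-11 ALLOC][12-42 FREE]
Op 4: free(b) -> (freed b); heap: [0-42 FREE]
Op 5: c = malloc(2) -> c = 0; heap: [0-1 ALLOC][2-42 FREE]
Op 6: c = realloc(c, 17) -> c = 0; heap: [0-16 ALLOC][17-42 FREE]
Op 7: free(c) -> (freed c); heap: [0-42 FREE]
Op 8: d = malloc(8) -> d = 0; heap: [0-7 ALLOC][8-42 FREE]
malloc(11): first-fit scan over [0-7 ALLOC][8-42 FREE] -> 8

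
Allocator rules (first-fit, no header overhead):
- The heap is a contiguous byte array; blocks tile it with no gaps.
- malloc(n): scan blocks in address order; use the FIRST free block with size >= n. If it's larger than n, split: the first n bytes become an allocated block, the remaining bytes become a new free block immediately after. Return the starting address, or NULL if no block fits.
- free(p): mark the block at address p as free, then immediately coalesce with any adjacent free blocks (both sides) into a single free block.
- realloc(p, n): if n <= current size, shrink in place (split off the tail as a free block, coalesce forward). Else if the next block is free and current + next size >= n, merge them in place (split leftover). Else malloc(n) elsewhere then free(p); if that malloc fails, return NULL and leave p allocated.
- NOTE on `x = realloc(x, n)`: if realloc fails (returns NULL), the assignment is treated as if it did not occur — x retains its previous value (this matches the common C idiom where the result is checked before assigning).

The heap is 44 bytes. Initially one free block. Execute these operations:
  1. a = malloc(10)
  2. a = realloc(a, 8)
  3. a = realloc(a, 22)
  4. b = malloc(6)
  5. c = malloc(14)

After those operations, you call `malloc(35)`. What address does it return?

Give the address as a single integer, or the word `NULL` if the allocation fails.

Answer: NULL

Derivation:
Op 1: a = malloc(10) -> a = 0; heap: [0-9 ALLOC][10-43 FREE]
Op 2: a = realloc(a, 8) -> a = 0; heap: [0-7 ALLOC][8-43 FREE]
Op 3: a = realloc(a, 22) -> a = 0; heap: [0-21 ALLOC][22-43 FREE]
Op 4: b = malloc(6) -> b = 22; heap: [0-21 ALLOC][22-27 ALLOC][28-43 FREE]
Op 5: c = malloc(14) -> c = 28; heap: [0-21 ALLOC][22-27 ALLOC][28-41 ALLOC][42-43 FREE]
malloc(35): first-fit scan over [0-21 ALLOC][22-27 ALLOC][28-41 ALLOC][42-43 FREE] -> NULL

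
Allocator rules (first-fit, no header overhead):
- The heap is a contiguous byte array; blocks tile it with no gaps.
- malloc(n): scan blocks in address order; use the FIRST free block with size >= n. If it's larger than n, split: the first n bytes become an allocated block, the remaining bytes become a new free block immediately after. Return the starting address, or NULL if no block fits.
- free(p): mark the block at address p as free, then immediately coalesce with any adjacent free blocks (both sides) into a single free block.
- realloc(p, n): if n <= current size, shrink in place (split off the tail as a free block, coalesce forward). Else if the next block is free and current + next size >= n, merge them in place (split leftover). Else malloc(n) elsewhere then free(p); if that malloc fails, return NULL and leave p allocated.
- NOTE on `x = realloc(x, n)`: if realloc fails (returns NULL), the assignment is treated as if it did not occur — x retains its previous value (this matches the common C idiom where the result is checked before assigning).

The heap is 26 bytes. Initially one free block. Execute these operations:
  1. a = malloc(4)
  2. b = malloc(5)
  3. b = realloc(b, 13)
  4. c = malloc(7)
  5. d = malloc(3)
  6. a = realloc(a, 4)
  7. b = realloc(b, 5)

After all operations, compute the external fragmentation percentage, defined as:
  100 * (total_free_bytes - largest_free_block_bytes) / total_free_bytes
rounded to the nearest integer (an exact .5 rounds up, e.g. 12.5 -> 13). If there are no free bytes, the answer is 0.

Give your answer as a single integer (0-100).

Op 1: a = malloc(4) -> a = 0; heap: [0-3 ALLOC][4-25 FREE]
Op 2: b = malloc(5) -> b = 4; heap: [0-3 ALLOC][4-8 ALLOC][9-25 FREE]
Op 3: b = realloc(b, 13) -> b = 4; heap: [0-3 ALLOC][4-16 ALLOC][17-25 FREE]
Op 4: c = malloc(7) -> c = 17; heap: [0-3 ALLOC][4-16 ALLOC][17-23 ALLOC][24-25 FREE]
Op 5: d = malloc(3) -> d = NULL; heap: [0-3 ALLOC][4-16 ALLOC][17-23 ALLOC][24-25 FREE]
Op 6: a = realloc(a, 4) -> a = 0; heap: [0-3 ALLOC][4-16 ALLOC][17-23 ALLOC][24-25 FREE]
Op 7: b = realloc(b, 5) -> b = 4; heap: [0-3 ALLOC][4-8 ALLOC][9-16 FREE][17-23 ALLOC][24-25 FREE]
Free blocks: [8 2] total_free=10 largest=8 -> 100*(10-8)/10 = 200/10 = 20

Answer: 20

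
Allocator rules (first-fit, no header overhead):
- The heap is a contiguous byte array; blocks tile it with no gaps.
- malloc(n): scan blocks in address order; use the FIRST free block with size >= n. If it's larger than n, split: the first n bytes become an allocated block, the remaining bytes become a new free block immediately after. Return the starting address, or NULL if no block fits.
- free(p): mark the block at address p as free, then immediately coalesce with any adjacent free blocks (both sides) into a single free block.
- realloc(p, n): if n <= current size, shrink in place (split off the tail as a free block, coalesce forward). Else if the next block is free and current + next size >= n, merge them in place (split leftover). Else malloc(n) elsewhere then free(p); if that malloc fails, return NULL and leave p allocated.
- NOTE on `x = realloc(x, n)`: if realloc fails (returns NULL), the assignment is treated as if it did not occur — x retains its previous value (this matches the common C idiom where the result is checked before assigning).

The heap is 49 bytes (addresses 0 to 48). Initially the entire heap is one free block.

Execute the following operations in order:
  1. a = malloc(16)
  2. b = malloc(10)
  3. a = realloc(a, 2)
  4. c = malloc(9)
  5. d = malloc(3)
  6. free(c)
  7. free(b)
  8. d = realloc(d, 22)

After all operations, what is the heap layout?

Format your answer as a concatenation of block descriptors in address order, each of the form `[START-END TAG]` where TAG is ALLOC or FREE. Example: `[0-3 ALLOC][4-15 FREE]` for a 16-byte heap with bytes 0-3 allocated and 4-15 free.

Answer: [0-1 ALLOC][2-10 FREE][11-32 ALLOC][33-48 FREE]

Derivation:
Op 1: a = malloc(16) -> a = 0; heap: [0-15 ALLOC][16-48 FREE]
Op 2: b = malloc(10) -> b = 16; heap: [0-15 ALLOC][16-25 ALLOC][26-48 FREE]
Op 3: a = realloc(a, 2) -> a = 0; heap: [0-1 ALLOC][2-15 FREE][16-25 ALLOC][26-48 FREE]
Op 4: c = malloc(9) -> c = 2; heap: [0-1 ALLOC][2-10 ALLOC][11-15 FREE][16-25 ALLOC][26-48 FREE]
Op 5: d = malloc(3) -> d = 11; heap: [0-1 ALLOC][2-10 ALLOC][11-13 ALLOC][14-15 FREE][16-25 ALLOC][26-48 FREE]
Op 6: free(c) -> (freed c); heap: [0-1 ALLOC][2-10 FREE][11-13 ALLOC][14-15 FREE][16-25 ALLOC][26-48 FREE]
Op 7: free(b) -> (freed b); heap: [0-1 ALLOC][2-10 FREE][11-13 ALLOC][14-48 FREE]
Op 8: d = realloc(d, 22) -> d = 11; heap: [0-1 ALLOC][2-10 FREE][11-32 ALLOC][33-48 FREE]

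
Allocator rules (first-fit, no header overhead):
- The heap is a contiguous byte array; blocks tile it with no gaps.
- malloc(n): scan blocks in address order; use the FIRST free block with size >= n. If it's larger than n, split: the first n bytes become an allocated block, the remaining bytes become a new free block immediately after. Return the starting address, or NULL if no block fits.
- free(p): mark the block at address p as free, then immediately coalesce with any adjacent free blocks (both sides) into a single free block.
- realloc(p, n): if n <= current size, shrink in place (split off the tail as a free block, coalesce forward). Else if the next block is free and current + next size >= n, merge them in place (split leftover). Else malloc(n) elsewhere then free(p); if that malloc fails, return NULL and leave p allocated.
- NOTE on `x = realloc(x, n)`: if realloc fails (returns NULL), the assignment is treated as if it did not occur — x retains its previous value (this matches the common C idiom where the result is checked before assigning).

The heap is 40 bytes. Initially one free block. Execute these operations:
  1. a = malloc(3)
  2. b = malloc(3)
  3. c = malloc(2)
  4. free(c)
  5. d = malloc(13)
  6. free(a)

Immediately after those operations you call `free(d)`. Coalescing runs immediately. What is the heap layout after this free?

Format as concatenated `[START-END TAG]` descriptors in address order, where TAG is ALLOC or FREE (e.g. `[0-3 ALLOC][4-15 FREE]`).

Answer: [0-2 FREE][3-5 ALLOC][6-39 FREE]

Derivation:
Op 1: a = malloc(3) -> a = 0; heap: [0-2 ALLOC][3-39 FREE]
Op 2: b = malloc(3) -> b = 3; heap: [0-2 ALLOC][3-5 ALLOC][6-39 FREE]
Op 3: c = malloc(2) -> c = 6; heap: [0-2 ALLOC][3-5 ALLOC][6-7 ALLOC][8-39 FREE]
Op 4: free(c) -> (freed c); heap: [0-2 ALLOC][3-5 ALLOC][6-39 FREE]
Op 5: d = malloc(13) -> d = 6; heap: [0-2 ALLOC][3-5 ALLOC][6-18 ALLOC][19-39 FREE]
Op 6: free(a) -> (freed a); heap: [0-2 FREE][3-5 ALLOC][6-18 ALLOC][19-39 FREE]
free(d): d = 6 -> block [6-18 ALLOC]; mark free, coalesce with adjacent free neighbors -> [0-2 FREE][3-5 ALLOC][6-39 FREE]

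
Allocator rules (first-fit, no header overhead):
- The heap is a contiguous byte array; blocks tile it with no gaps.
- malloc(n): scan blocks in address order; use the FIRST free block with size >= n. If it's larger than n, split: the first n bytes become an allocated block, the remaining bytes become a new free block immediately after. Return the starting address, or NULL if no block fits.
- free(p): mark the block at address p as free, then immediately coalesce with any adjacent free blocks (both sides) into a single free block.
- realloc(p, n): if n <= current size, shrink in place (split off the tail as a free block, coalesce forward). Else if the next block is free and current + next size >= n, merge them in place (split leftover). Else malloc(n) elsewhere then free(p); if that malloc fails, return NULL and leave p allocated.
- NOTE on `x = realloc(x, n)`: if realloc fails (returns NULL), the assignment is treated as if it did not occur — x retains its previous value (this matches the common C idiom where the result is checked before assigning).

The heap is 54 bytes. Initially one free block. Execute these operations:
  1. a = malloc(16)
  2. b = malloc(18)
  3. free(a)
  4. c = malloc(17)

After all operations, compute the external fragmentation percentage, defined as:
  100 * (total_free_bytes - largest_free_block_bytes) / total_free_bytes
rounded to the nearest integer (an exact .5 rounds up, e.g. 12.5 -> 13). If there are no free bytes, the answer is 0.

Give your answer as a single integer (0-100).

Op 1: a = malloc(16) -> a = 0; heap: [0-15 ALLOC][16-53 FREE]
Op 2: b = malloc(18) -> b = 16; heap: [0-15 ALLOC][16-33 ALLOC][34-53 FREE]
Op 3: free(a) -> (freed a); heap: [0-15 FREE][16-33 ALLOC][34-53 FREE]
Op 4: c = malloc(17) -> c = 34; heap: [0-15 FREE][16-33 ALLOC][34-50 ALLOC][51-53 FREE]
Free blocks: [16 3] total_free=19 largest=16 -> 100*(19-16)/19 = 300/19 ≈ 15.789 -> rounds to 16

Answer: 16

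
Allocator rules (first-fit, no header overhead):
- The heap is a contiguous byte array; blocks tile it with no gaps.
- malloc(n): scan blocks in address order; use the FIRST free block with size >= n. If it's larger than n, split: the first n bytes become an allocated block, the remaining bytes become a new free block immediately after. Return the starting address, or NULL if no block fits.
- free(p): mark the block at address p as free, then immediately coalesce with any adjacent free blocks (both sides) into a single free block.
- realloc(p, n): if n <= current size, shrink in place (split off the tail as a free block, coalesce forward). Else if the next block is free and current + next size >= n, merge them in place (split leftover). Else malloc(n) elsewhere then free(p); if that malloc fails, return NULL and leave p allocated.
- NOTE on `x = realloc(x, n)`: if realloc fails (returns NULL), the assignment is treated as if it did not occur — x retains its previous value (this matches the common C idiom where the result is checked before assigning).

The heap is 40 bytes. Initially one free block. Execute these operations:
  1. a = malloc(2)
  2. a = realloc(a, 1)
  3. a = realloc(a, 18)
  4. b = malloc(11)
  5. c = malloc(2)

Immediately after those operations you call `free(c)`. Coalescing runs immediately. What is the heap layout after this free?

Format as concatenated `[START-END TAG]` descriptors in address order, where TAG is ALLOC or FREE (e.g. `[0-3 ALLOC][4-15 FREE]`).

Op 1: a = malloc(2) -> a = 0; heap: [0-1 ALLOC][2-39 FREE]
Op 2: a = realloc(a, 1) -> a = 0; heap: [0-0 ALLOC][1-39 FREE]
Op 3: a = realloc(a, 18) -> a = 0; heap: [0-17 ALLOC][18-39 FREE]
Op 4: b = malloc(11) -> b = 18; heap: [0-17 ALLOC][18-28 ALLOC][29-39 FREE]
Op 5: c = malloc(2) -> c = 29; heap: [0-17 ALLOC][18-28 ALLOC][29-30 ALLOC][31-39 FREE]
free(c): c = 29 -> block [29-30 ALLOC]; mark free, coalesce with adjacent free neighbors -> [0-17 ALLOC][18-28 ALLOC][29-39 FREE]

Answer: [0-17 ALLOC][18-28 ALLOC][29-39 FREE]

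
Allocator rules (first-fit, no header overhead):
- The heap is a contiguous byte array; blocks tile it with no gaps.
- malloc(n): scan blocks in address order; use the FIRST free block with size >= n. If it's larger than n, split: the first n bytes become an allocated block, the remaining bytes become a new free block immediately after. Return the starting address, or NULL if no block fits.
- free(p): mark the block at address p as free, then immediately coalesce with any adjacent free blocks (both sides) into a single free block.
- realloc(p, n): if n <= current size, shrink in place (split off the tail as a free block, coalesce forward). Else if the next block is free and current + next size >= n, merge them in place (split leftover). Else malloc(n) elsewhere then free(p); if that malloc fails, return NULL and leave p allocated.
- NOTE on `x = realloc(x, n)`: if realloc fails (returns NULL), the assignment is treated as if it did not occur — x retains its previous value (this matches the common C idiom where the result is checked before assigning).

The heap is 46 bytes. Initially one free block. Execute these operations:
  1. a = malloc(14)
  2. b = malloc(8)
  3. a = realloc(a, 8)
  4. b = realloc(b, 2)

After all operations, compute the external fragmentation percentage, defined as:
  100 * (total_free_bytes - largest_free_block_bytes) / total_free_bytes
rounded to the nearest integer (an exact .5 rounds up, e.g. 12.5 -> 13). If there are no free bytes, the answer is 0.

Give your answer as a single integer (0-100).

Answer: 17

Derivation:
Op 1: a = malloc(14) -> a = 0; heap: [0-13 ALLOC][14-45 FREE]
Op 2: b = malloc(8) -> b = 14; heap: [0-13 ALLOC][14-21 ALLOC][22-45 FREE]
Op 3: a = realloc(a, 8) -> a = 0; heap: [0-7 ALLOC][8-13 FREE][14-21 ALLOC][22-45 FREE]
Op 4: b = realloc(b, 2) -> b = 14; heap: [0-7 ALLOC][8-13 FREE][14-15 ALLOC][16-45 FREE]
Free blocks: [6 30] total_free=36 largest=30 -> 100*(36-30)/36 = 600/36 ≈ 16.667 -> rounds to 17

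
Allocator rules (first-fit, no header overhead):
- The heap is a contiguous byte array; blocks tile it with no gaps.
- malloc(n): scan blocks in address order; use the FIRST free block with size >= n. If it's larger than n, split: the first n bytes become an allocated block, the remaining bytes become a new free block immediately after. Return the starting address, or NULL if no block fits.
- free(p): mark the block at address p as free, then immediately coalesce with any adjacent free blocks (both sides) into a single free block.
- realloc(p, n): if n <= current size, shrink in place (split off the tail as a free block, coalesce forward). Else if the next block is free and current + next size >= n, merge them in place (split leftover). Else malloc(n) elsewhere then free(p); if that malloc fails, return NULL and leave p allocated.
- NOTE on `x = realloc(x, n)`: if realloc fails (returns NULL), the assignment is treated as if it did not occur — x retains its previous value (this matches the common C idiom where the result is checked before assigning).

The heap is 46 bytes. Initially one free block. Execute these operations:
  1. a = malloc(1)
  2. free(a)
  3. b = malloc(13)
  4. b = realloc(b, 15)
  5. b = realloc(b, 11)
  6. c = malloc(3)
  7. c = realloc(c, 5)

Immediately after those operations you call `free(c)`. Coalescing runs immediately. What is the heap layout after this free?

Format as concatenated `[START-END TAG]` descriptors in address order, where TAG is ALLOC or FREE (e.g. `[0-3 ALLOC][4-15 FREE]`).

Answer: [0-10 ALLOC][11-45 FREE]

Derivation:
Op 1: a = malloc(1) -> a = 0; heap: [0-0 ALLOC][1-45 FREE]
Op 2: free(a) -> (freed a); heap: [0-45 FREE]
Op 3: b = malloc(13) -> b = 0; heap: [0-12 ALLOC][13-45 FREE]
Op 4: b = realloc(b, 15) -> b = 0; heap: [0-14 ALLOC][15-45 FREE]
Op 5: b = realloc(b, 11) -> b = 0; heap: [0-10 ALLOC][11-45 FREE]
Op 6: c = malloc(3) -> c = 11; heap: [0-10 ALLOC][11-13 ALLOC][14-45 FREE]
Op 7: c = realloc(c, 5) -> c = 11; heap: [0-10 ALLOC][11-15 ALLOC][16-45 FREE]
free(c): c = 11 -> block [11-15 ALLOC]; mark free, coalesce with adjacent free neighbors -> [0-10 ALLOC][11-45 FREE]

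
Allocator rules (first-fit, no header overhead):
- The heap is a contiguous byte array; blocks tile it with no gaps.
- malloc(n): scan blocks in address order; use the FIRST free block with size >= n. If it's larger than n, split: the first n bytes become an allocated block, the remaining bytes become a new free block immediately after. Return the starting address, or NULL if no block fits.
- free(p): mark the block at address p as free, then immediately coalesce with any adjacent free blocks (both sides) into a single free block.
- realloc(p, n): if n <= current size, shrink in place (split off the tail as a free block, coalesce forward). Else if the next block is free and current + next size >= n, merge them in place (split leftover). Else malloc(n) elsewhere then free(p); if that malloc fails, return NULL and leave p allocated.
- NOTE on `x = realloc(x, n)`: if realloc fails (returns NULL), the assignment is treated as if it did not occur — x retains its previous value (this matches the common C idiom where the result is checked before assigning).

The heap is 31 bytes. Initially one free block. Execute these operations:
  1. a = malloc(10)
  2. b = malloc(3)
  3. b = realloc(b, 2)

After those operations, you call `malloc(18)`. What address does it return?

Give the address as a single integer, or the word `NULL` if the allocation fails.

Answer: 12

Derivation:
Op 1: a = malloc(10) -> a = 0; heap: [0-9 ALLOC][10-30 FREE]
Op 2: b = malloc(3) -> b = 10; heap: [0-9 ALLOC][10-12 ALLOC][13-30 FREE]
Op 3: b = realloc(b, 2) -> b = 10; heap: [0-9 ALLOC][10-11 ALLOC][12-30 FREE]
malloc(18): first-fit scan over [0-9 ALLOC][10-11 ALLOC][12-30 FREE] -> 12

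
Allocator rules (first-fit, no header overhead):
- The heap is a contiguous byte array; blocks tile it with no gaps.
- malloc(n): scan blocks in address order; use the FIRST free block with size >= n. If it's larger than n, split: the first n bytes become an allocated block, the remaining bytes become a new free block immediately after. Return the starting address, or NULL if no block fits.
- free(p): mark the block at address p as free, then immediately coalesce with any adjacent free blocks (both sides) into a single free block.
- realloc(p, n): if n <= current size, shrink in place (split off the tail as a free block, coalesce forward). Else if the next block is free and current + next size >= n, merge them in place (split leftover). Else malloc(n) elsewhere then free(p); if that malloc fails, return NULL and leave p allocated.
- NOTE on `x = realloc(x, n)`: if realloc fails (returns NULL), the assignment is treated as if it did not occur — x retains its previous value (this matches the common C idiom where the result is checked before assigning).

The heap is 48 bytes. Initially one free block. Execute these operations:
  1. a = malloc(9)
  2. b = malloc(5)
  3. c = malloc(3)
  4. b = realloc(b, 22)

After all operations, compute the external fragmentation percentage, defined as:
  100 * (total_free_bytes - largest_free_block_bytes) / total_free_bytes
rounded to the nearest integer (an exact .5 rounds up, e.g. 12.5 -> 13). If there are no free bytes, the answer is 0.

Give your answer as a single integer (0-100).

Answer: 36

Derivation:
Op 1: a = malloc(9) -> a = 0; heap: [0-8 ALLOC][9-47 FREE]
Op 2: b = malloc(5) -> b = 9; heap: [0-8 ALLOC][9-13 ALLOC][14-47 FREE]
Op 3: c = malloc(3) -> c = 14; heap: [0-8 ALLOC][9-13 ALLOC][14-16 ALLOC][17-47 FREE]
Op 4: b = realloc(b, 22) -> b = 17; heap: [0-8 ALLOC][9-13 FREE][14-16 ALLOC][17-38 ALLOC][39-47 FREE]
Free blocks: [5 9] total_free=14 largest=9 -> 100*(14-9)/14 = 500/14 ≈ 35.714 -> rounds to 36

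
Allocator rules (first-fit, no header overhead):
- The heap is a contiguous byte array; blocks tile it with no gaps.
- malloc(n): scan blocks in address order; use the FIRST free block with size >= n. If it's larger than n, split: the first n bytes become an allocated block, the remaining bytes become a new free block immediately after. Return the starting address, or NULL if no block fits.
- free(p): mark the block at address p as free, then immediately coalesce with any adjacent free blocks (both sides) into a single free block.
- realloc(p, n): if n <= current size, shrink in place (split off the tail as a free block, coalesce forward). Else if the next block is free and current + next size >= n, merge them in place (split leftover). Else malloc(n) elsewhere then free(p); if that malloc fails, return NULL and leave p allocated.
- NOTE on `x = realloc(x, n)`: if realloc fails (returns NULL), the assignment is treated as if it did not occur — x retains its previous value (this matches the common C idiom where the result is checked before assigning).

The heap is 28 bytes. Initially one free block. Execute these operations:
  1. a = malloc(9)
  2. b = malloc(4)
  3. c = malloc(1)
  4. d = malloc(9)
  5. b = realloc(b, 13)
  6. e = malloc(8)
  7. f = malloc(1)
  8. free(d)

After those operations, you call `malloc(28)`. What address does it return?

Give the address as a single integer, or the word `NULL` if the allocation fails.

Answer: NULL

Derivation:
Op 1: a = malloc(9) -> a = 0; heap: [0-8 ALLOC][9-27 FREE]
Op 2: b = malloc(4) -> b = 9; heap: [0-8 ALLOC][9-12 ALLOC][13-27 FREE]
Op 3: c = malloc(1) -> c = 13; heap: [0-8 ALLOC][9-12 ALLOC][13-13 ALLOC][14-27 FREE]
Op 4: d = malloc(9) -> d = 14; heap: [0-8 ALLOC][9-12 ALLOC][13-13 ALLOC][14-22 ALLOC][23-27 FREE]
Op 5: b = realloc(b, 13) -> NULL (b unchanged); heap: [0-8 ALLOC][9-12 ALLOC][13-13 ALLOC][14-22 ALLOC][23-27 FREE]
Op 6: e = malloc(8) -> e = NULL; heap: [0-8 ALLOC][9-12 ALLOC][13-13 ALLOC][14-22 ALLOC][23-27 FREE]
Op 7: f = malloc(1) -> f = 23; heap: [0-8 ALLOC][9-12 ALLOC][13-13 ALLOC][14-22 ALLOC][23-23 ALLOC][24-27 FREE]
Op 8: free(d) -> (freed d); heap: [0-8 ALLOC][9-12 ALLOC][13-13 ALLOC][14-22 FREE][23-23 ALLOC][24-27 FREE]
malloc(28): first-fit scan over [0-8 ALLOC][9-12 ALLOC][13-13 ALLOC][14-22 FREE][23-23 ALLOC][24-27 FREE] -> NULL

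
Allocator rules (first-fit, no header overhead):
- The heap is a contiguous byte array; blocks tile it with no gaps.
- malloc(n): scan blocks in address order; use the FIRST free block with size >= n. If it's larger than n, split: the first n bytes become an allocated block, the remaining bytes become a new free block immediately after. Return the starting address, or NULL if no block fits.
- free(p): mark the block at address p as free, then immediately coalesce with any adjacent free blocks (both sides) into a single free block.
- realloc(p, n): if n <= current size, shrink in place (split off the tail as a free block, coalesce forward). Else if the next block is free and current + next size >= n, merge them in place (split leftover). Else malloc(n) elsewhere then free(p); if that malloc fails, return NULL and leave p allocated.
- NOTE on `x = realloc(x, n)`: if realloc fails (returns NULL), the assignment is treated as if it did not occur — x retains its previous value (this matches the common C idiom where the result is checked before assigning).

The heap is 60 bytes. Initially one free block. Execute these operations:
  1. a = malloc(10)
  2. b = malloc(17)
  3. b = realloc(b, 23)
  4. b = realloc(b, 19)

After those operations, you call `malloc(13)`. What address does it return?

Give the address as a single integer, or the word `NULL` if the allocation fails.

Answer: 29

Derivation:
Op 1: a = malloc(10) -> a = 0; heap: [0-9 ALLOC][10-59 FREE]
Op 2: b = malloc(17) -> b = 10; heap: [0-9 ALLOC][10-26 ALLOC][27-59 FREE]
Op 3: b = realloc(b, 23) -> b = 10; heap: [0-9 ALLOC][10-32 ALLOC][33-59 FREE]
Op 4: b = realloc(b, 19) -> b = 10; heap: [0-9 ALLOC][10-28 ALLOC][29-59 FREE]
malloc(13): first-fit scan over [0-9 ALLOC][10-28 ALLOC][29-59 FREE] -> 29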